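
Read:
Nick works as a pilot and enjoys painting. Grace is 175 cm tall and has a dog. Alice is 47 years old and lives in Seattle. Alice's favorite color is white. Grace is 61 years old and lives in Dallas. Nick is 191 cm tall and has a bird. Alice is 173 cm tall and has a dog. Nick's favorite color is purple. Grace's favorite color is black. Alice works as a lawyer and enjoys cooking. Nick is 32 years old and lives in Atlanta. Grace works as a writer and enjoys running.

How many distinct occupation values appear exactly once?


Unique occupation values: 3

3


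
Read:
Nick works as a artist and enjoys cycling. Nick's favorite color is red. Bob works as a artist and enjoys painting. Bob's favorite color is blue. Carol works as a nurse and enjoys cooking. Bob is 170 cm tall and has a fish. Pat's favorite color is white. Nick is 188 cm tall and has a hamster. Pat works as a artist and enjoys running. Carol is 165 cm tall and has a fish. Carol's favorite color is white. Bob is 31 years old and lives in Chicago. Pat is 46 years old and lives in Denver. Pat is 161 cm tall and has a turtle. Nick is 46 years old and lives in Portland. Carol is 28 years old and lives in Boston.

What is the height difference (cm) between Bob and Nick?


|170 - 188| = 18

18


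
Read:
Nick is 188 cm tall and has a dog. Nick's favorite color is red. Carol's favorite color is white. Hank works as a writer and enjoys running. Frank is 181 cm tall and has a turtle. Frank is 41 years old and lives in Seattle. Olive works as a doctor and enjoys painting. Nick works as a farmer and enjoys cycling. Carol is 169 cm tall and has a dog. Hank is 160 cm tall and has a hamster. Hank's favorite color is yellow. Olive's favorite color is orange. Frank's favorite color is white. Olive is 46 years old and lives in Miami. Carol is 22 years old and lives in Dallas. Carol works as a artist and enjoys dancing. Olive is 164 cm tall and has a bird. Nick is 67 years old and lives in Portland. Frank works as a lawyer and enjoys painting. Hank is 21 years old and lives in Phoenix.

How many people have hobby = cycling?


Count: 1

1


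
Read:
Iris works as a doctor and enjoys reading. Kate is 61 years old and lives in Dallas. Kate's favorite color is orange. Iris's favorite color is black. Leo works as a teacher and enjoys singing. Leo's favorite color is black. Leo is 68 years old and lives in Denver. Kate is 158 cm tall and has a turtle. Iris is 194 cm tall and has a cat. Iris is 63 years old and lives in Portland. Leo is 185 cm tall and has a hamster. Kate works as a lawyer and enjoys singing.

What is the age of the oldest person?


Oldest: Leo at 68

68


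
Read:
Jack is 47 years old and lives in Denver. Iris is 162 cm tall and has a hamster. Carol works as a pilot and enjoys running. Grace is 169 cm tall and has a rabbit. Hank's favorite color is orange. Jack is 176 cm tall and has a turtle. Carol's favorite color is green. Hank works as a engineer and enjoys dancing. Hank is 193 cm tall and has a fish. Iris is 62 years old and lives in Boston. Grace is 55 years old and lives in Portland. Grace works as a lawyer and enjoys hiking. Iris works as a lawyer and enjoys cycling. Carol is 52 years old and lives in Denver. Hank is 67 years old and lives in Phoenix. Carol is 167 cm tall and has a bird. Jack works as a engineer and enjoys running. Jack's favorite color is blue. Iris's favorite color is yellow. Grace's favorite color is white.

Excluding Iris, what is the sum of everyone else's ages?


Sum (excluding Iris): 221

221


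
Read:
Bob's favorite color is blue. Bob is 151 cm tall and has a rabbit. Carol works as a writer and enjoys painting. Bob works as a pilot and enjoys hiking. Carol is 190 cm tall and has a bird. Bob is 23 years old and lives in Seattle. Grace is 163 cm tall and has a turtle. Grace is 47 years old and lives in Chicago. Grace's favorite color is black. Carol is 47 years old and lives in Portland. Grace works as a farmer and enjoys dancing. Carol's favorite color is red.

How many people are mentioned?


People: Carol, Grace, Bob. Count = 3

3


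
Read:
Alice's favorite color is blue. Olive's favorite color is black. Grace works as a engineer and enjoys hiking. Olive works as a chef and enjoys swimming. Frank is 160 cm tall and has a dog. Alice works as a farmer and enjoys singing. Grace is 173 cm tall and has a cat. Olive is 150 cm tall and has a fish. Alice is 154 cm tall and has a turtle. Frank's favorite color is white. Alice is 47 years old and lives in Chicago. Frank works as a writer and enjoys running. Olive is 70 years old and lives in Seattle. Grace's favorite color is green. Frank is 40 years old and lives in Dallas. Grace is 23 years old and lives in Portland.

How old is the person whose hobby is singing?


Person with hobby=singing is Alice, age 47

47


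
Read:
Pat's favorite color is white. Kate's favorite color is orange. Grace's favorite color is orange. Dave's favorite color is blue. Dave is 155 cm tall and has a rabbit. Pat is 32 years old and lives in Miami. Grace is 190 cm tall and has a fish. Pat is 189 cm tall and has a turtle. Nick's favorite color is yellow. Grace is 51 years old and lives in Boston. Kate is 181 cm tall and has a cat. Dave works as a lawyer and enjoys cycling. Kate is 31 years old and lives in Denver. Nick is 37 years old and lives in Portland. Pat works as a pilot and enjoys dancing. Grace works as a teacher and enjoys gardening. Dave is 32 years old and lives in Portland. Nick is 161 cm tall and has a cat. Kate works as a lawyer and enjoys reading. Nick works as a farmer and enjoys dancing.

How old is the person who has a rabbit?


Person with rabbit is Dave, age 32

32


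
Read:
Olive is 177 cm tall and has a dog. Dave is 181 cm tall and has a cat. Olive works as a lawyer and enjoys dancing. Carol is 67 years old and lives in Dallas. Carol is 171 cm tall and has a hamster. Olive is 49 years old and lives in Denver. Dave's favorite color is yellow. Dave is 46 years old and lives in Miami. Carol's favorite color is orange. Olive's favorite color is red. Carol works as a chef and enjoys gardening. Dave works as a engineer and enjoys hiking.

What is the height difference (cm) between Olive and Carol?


|177 - 171| = 6

6


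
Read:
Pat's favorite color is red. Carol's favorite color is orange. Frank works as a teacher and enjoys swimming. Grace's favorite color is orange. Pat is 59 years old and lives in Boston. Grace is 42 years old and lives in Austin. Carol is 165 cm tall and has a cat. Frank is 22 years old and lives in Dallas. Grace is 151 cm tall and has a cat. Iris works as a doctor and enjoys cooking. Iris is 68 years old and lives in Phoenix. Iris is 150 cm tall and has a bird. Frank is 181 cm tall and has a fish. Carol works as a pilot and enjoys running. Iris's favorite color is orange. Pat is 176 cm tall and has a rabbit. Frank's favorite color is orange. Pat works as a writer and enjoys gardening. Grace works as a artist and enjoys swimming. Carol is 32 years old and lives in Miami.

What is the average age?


Sum=223, n=5, avg=44.6

44.6


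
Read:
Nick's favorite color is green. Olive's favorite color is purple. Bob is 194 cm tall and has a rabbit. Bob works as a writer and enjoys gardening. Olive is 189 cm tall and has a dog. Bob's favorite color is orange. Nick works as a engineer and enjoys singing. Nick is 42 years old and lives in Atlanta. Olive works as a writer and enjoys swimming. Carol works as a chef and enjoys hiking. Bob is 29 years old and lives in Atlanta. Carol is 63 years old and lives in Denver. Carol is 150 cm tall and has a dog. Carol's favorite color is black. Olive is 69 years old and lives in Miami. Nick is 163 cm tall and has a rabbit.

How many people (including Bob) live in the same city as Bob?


Bob lives in Atlanta. Count = 2

2


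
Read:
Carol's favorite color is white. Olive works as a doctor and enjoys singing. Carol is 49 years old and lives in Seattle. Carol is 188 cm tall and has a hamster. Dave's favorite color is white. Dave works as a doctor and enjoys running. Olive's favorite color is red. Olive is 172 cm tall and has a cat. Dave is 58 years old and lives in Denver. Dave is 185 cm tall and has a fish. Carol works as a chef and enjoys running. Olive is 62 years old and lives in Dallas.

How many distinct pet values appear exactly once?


Unique pet values: 3

3


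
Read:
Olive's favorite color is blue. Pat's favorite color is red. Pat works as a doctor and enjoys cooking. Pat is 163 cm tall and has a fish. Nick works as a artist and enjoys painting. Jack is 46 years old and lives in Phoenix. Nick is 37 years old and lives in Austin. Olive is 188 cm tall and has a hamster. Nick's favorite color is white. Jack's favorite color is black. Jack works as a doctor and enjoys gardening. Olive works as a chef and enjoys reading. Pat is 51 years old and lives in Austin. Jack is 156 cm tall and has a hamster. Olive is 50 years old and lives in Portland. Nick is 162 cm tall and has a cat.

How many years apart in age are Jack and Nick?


46 vs 37, diff = 9

9


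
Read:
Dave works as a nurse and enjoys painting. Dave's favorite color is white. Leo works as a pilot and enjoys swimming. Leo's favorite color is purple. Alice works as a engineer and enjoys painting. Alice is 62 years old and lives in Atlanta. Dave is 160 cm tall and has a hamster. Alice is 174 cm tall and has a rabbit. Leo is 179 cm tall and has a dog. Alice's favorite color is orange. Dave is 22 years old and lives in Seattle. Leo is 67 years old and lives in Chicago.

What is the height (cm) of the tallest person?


Tallest: Leo at 179 cm

179


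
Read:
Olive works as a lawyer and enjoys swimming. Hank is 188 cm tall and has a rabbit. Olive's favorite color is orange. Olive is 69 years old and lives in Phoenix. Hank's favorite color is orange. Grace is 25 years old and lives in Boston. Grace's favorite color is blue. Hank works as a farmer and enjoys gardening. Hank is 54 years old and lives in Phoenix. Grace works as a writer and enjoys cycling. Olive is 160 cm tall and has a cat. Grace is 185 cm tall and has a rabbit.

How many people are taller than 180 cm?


Taller than 180: 2

2


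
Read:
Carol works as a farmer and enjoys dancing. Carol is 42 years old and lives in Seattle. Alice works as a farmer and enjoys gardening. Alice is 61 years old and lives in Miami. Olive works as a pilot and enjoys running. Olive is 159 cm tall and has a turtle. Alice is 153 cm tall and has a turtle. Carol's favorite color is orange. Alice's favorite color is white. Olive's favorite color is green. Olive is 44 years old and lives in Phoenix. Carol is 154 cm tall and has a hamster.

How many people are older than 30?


Filter: 3

3


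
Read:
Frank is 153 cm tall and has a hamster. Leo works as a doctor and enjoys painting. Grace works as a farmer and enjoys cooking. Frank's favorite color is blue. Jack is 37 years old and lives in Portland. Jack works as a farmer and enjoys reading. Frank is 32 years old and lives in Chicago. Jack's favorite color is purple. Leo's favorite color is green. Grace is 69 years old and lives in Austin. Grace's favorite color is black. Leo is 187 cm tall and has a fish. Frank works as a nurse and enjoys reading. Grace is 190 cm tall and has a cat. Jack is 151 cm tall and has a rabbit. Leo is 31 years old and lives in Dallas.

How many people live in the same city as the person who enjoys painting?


Person with hobby painting is Leo, city Dallas. Count = 1

1


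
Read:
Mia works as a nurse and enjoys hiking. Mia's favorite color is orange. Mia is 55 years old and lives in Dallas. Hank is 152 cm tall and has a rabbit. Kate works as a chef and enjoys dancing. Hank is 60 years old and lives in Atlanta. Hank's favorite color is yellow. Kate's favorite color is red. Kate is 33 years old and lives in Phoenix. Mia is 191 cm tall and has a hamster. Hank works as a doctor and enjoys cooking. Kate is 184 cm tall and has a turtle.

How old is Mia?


Mia is 55 years old

55


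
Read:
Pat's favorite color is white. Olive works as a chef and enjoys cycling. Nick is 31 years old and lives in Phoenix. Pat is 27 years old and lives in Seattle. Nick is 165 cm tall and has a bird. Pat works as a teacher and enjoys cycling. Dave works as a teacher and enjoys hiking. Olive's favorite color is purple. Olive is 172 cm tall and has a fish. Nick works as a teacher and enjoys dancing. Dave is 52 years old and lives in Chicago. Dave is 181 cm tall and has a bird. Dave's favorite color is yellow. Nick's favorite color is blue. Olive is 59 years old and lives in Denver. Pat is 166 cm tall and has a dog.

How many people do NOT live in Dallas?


Not in Dallas: 4

4


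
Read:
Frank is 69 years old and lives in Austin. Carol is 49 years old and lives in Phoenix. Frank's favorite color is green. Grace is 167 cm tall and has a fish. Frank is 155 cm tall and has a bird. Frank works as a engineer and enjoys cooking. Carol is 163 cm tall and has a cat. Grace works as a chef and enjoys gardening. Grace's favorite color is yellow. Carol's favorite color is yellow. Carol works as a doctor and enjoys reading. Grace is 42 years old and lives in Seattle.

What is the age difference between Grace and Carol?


|42 - 49| = 7

7


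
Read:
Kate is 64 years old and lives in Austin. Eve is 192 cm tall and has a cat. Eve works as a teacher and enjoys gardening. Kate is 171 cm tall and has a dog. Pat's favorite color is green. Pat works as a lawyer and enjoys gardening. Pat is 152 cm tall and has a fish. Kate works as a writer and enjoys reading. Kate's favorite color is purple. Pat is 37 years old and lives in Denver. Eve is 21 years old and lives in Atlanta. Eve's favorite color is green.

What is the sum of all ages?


21+37+64 = 122

122


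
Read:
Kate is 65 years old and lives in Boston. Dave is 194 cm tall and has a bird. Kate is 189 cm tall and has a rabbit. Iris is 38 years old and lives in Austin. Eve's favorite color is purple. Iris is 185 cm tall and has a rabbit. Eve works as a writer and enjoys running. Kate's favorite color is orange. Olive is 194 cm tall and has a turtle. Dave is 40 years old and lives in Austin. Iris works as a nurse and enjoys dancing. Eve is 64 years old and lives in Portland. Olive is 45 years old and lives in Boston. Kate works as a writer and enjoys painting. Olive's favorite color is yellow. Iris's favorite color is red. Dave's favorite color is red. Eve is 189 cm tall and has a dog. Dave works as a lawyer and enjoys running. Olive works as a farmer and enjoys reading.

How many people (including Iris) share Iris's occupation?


Iris is a nurse. Count = 1

1


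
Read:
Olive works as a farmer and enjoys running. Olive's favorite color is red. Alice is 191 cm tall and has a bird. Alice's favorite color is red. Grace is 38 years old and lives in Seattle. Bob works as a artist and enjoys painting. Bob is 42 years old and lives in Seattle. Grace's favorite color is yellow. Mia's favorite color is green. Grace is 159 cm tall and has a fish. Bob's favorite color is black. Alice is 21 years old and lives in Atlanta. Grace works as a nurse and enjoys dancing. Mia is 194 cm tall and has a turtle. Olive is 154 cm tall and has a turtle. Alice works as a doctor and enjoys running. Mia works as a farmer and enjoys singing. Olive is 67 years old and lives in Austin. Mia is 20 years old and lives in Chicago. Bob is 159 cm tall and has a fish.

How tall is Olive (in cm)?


Olive is 154 cm tall

154


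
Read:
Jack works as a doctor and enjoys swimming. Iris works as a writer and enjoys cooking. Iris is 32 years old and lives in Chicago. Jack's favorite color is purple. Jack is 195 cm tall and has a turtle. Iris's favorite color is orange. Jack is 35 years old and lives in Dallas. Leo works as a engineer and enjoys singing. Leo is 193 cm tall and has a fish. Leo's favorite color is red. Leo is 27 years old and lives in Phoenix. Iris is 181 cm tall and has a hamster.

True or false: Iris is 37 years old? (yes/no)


Iris is actually 32. no

no


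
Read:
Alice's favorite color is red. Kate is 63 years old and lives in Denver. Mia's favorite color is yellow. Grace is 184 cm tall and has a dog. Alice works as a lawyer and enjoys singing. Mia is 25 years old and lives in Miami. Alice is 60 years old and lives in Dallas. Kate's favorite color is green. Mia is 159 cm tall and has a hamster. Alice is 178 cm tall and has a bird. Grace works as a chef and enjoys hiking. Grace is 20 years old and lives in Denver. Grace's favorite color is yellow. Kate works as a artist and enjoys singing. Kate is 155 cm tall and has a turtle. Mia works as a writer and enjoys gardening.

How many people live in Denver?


Count in Denver: 2

2


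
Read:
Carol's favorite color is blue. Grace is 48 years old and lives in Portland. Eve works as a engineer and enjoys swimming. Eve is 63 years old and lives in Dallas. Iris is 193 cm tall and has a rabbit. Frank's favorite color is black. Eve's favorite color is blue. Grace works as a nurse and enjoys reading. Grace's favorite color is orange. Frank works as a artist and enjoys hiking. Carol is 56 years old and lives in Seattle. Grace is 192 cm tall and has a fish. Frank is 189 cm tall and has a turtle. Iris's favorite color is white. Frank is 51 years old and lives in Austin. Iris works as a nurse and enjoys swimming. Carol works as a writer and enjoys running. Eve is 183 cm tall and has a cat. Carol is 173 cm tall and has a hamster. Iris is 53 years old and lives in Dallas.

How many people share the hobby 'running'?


Count: 1

1


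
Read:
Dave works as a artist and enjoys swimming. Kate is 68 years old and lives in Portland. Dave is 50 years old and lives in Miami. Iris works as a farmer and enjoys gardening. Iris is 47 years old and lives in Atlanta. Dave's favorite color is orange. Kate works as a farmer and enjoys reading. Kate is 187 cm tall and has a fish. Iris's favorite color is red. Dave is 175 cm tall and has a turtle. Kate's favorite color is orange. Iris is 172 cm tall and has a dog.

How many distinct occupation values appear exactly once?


Unique occupation values: 1

1


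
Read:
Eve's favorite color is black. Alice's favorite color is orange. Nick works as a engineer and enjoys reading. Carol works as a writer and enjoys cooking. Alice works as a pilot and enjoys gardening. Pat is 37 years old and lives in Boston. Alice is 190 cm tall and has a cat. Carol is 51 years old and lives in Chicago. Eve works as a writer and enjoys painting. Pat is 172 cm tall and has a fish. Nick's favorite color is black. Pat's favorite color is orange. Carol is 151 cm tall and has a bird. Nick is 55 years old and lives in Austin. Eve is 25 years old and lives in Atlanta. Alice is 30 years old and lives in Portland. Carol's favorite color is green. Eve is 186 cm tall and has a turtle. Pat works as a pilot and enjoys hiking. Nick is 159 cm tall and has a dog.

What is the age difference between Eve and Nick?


|25 - 55| = 30

30


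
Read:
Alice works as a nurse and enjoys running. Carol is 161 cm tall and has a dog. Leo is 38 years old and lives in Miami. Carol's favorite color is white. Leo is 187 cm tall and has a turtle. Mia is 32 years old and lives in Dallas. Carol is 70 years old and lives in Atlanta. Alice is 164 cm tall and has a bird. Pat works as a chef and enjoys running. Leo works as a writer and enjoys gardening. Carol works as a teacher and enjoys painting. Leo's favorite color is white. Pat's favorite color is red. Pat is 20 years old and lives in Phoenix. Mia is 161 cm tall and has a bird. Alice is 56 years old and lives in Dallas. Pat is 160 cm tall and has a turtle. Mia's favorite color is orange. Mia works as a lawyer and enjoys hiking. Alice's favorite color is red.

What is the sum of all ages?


20+38+70+32+56 = 216

216


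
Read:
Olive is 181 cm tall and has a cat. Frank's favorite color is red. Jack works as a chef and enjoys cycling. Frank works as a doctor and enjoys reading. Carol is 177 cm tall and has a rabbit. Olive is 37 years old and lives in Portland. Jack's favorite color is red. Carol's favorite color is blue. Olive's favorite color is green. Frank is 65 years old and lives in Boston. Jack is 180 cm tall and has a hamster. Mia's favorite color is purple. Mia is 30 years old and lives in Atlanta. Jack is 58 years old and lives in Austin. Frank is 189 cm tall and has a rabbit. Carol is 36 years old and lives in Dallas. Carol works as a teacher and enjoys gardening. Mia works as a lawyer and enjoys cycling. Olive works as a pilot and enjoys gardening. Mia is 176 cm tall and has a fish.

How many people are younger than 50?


Filter: 3

3


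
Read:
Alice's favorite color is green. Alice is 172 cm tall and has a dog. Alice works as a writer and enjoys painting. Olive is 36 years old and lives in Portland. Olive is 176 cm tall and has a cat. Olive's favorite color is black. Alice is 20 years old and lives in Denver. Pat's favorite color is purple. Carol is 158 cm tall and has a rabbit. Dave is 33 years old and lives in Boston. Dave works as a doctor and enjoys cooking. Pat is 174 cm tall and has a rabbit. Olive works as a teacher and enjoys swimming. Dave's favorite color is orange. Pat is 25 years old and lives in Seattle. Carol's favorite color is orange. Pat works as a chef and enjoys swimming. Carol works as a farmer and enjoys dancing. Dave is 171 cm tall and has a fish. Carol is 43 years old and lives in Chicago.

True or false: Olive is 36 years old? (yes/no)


Olive is actually 36. yes

yes


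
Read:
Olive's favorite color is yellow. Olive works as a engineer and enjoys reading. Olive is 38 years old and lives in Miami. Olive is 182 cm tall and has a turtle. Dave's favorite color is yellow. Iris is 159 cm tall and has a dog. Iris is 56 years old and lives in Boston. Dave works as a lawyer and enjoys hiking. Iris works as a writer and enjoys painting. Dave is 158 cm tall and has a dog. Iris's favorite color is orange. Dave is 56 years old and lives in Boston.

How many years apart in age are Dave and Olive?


56 vs 38, diff = 18

18


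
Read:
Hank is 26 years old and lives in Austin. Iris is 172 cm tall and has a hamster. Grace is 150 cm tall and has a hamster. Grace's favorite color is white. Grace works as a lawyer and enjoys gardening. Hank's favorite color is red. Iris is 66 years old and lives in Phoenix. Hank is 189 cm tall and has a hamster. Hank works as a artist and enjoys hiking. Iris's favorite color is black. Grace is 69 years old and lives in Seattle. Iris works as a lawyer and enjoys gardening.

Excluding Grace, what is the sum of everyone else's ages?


Sum (excluding Grace): 92

92


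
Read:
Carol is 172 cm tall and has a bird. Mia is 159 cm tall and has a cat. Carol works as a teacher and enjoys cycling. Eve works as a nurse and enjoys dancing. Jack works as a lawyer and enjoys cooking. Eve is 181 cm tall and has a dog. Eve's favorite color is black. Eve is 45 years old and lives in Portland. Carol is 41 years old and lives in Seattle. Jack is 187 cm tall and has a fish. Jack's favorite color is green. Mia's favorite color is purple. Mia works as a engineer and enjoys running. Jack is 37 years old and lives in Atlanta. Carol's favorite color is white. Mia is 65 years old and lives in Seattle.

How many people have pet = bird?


Count: 1

1


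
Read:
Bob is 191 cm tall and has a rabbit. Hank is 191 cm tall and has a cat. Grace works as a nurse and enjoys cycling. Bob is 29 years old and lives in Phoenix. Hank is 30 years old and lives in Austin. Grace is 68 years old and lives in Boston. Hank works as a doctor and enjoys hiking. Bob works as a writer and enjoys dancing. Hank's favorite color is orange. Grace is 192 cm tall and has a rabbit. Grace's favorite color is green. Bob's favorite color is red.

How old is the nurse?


The nurse is Grace, age 68

68


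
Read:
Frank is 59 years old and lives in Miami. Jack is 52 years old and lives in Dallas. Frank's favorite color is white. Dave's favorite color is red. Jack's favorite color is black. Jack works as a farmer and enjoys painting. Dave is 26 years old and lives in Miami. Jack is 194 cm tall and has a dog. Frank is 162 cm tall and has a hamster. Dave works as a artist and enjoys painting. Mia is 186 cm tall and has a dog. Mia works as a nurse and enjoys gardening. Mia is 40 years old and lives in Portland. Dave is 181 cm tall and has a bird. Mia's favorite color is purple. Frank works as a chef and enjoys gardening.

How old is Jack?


Jack is 52 years old

52


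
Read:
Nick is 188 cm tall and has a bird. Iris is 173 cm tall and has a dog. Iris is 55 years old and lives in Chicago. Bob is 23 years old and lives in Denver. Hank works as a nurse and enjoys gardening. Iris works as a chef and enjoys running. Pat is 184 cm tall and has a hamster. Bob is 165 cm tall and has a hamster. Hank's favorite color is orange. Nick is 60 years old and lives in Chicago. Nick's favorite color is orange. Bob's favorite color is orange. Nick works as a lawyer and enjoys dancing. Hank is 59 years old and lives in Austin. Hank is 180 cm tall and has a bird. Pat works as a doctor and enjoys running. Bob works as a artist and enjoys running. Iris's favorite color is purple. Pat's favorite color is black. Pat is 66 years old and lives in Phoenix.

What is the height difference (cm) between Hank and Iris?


|180 - 173| = 7

7


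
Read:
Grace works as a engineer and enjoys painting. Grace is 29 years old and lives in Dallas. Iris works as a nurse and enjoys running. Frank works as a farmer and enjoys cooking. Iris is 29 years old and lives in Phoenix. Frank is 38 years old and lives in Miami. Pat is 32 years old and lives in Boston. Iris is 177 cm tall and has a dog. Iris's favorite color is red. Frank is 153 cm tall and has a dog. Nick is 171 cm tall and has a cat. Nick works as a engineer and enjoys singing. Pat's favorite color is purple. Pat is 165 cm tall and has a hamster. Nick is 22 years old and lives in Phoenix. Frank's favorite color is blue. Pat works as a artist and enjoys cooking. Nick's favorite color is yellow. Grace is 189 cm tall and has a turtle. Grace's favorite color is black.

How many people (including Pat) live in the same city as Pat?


Pat lives in Boston. Count = 1

1


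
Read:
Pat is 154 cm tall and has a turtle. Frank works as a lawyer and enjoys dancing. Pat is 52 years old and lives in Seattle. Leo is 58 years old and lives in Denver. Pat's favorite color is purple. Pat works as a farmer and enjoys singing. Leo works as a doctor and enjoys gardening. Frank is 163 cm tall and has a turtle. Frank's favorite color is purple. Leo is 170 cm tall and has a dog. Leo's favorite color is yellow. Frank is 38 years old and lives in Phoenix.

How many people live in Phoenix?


Count in Phoenix: 1

1


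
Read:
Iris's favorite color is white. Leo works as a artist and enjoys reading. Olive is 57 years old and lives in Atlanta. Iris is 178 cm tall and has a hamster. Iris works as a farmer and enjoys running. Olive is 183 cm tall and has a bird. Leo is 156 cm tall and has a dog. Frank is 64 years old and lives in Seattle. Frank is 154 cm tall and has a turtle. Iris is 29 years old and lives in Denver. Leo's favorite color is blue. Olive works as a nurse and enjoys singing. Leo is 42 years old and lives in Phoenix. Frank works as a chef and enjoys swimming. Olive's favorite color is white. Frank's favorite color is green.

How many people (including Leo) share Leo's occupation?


Leo is a artist. Count = 1

1


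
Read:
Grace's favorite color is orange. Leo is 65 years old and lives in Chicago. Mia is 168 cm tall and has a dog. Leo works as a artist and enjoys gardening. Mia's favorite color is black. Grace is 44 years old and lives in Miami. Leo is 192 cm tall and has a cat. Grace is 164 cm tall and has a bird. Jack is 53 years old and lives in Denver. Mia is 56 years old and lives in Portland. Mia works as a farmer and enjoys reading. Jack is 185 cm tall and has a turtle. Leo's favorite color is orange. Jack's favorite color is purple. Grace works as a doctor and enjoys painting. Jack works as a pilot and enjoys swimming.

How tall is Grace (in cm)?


Grace is 164 cm tall

164


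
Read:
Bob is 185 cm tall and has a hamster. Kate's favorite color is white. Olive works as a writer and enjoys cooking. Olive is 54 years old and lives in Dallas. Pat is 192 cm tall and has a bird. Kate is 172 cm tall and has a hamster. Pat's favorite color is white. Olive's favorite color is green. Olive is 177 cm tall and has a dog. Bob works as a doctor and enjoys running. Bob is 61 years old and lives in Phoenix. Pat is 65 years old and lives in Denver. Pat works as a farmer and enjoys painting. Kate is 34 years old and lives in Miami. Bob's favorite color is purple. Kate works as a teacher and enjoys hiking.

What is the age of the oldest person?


Oldest: Pat at 65

65


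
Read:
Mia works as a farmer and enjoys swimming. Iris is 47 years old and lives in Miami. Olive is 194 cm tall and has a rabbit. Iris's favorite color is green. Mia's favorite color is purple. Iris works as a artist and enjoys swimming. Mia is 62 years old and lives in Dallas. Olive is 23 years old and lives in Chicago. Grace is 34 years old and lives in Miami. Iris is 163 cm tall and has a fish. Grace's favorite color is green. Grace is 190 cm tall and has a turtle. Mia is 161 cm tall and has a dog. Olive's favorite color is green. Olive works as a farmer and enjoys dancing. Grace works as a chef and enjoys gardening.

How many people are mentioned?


People: Grace, Olive, Iris, Mia. Count = 4

4


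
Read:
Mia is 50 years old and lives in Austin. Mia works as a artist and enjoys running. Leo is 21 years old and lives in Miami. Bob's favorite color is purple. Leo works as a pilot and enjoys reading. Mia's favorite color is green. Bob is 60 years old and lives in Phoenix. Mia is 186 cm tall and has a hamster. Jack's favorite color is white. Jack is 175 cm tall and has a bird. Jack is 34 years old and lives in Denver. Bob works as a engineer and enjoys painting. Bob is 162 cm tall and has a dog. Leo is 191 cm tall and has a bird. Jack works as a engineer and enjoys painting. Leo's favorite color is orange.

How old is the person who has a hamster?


Person with hamster is Mia, age 50

50


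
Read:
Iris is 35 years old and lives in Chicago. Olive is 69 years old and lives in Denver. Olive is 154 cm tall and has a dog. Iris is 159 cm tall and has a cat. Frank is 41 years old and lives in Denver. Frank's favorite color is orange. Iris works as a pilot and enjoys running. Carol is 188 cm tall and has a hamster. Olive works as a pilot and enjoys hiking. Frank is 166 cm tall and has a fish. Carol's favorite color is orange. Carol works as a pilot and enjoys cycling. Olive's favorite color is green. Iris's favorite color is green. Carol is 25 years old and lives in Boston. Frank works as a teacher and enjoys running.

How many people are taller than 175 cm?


Taller than 175: 1

1


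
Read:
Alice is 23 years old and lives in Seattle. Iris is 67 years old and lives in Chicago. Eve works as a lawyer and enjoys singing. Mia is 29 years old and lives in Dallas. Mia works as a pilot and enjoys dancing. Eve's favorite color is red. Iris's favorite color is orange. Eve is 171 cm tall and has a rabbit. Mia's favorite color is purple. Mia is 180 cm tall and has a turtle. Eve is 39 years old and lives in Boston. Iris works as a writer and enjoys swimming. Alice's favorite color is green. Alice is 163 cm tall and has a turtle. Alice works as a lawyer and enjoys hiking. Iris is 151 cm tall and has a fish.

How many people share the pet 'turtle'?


Count: 2

2


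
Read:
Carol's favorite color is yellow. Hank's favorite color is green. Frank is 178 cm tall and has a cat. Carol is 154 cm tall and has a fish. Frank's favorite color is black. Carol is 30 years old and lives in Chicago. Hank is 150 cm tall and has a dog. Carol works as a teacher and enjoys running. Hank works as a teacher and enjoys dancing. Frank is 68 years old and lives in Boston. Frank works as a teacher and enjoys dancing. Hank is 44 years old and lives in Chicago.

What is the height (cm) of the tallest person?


Tallest: Frank at 178 cm

178


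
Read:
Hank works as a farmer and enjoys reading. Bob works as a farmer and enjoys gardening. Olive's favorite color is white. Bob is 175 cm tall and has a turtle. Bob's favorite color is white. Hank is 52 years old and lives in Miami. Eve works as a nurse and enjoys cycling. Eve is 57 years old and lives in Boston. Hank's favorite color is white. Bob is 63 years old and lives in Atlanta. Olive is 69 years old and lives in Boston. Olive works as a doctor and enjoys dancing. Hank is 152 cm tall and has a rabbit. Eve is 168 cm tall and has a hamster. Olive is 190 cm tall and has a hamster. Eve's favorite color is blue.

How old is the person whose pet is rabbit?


Person with pet=rabbit is Hank, age 52

52


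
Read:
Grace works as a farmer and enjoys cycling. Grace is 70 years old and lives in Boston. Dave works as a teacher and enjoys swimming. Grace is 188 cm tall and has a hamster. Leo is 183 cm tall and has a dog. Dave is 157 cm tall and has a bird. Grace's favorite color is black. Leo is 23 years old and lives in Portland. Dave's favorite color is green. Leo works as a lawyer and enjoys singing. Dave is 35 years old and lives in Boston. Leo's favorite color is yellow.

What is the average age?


Sum=128, n=3, avg=42.67

42.67


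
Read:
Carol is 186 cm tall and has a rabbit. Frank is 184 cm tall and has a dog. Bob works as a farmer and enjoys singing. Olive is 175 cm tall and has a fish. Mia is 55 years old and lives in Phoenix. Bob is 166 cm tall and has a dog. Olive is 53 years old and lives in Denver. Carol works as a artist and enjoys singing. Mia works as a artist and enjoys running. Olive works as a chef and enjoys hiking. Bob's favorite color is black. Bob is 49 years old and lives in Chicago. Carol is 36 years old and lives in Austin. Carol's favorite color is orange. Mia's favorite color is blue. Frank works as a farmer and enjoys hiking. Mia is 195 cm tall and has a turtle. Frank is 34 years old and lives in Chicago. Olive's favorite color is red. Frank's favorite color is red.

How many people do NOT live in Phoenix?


Not in Phoenix: 4

4


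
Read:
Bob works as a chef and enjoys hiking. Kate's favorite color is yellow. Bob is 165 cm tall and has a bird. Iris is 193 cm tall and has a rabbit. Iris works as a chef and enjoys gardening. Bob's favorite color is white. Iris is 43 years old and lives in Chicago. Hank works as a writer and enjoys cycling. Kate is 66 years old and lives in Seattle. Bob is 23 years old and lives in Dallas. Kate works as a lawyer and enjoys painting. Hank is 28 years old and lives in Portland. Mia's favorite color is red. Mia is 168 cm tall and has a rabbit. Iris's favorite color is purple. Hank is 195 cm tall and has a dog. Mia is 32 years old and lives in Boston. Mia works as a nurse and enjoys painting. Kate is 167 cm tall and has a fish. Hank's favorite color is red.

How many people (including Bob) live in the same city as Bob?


Bob lives in Dallas. Count = 1

1


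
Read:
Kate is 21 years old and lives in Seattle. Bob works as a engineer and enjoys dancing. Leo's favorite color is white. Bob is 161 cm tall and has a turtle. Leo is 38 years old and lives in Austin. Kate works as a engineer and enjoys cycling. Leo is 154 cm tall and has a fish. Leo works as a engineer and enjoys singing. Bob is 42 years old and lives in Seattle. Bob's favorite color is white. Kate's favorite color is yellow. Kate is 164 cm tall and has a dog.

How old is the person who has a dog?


Person with dog is Kate, age 21

21


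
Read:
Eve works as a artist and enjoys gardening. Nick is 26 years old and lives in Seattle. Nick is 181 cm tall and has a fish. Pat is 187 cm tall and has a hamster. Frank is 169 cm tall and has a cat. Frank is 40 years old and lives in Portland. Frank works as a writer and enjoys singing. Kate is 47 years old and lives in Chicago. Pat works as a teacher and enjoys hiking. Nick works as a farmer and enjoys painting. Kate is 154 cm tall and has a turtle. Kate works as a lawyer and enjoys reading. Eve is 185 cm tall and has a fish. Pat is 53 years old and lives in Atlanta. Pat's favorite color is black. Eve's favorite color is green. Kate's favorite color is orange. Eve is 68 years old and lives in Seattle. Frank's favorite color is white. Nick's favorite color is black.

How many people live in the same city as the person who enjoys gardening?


Person with hobby gardening is Eve, city Seattle. Count = 2

2


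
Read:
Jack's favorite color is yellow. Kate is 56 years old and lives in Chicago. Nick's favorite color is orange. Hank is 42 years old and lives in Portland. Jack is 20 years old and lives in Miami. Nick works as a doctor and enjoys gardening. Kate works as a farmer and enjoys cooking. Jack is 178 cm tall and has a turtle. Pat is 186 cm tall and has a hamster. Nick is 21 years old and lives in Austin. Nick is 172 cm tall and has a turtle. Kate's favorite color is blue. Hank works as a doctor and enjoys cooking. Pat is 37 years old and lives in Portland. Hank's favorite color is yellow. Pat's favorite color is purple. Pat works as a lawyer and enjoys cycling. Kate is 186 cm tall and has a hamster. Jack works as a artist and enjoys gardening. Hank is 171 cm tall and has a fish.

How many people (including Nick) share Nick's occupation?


Nick is a doctor. Count = 2

2


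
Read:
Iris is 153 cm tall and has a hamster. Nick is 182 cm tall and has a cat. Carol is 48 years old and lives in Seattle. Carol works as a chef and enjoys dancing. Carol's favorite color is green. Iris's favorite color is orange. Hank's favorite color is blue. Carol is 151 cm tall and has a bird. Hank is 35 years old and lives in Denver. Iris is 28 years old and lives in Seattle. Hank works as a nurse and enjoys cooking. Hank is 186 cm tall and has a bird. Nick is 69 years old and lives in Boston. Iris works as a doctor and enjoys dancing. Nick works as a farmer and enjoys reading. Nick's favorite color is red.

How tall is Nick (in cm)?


Nick is 182 cm tall

182


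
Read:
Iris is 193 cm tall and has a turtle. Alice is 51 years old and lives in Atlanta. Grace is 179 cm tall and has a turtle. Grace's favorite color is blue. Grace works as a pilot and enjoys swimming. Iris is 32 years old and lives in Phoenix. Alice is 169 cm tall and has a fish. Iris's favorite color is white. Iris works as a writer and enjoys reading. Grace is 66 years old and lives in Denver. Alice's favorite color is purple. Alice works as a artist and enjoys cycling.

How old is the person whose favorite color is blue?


Person with favorite color=blue is Grace, age 66

66


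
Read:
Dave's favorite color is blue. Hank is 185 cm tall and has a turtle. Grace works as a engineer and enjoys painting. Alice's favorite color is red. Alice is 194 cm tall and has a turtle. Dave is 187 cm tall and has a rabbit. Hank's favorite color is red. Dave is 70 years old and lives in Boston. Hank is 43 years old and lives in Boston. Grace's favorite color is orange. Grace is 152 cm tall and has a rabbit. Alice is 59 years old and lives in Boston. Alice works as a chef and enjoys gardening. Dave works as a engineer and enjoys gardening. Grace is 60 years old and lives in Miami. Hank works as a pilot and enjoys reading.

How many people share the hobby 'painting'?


Count: 1

1


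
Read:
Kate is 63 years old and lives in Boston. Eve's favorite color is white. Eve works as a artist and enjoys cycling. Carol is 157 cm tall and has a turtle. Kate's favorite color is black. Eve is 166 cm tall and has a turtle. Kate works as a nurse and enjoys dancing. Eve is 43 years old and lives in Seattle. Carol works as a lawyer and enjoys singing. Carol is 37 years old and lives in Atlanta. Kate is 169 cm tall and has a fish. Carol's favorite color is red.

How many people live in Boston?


Count in Boston: 1

1


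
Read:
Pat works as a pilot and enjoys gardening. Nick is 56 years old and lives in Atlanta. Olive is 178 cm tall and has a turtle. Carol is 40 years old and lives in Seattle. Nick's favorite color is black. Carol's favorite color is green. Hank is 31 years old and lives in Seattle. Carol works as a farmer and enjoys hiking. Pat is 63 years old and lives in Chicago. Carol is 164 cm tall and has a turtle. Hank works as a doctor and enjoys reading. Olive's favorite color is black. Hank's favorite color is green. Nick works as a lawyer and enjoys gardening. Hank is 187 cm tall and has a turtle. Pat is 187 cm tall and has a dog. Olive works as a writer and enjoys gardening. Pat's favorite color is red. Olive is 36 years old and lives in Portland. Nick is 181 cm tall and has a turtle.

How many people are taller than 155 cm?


Taller than 155: 5

5
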